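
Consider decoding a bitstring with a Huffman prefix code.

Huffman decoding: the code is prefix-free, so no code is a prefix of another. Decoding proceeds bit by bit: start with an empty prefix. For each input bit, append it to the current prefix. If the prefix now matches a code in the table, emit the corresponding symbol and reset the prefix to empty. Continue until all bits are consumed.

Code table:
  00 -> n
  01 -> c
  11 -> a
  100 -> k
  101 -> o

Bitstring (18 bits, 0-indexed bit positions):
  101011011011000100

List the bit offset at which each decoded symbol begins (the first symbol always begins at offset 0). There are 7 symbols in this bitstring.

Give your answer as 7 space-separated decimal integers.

Bit 0: prefix='1' (no match yet)
Bit 1: prefix='10' (no match yet)
Bit 2: prefix='101' -> emit 'o', reset
Bit 3: prefix='0' (no match yet)
Bit 4: prefix='01' -> emit 'c', reset
Bit 5: prefix='1' (no match yet)
Bit 6: prefix='10' (no match yet)
Bit 7: prefix='101' -> emit 'o', reset
Bit 8: prefix='1' (no match yet)
Bit 9: prefix='10' (no match yet)
Bit 10: prefix='101' -> emit 'o', reset
Bit 11: prefix='1' (no match yet)
Bit 12: prefix='10' (no match yet)
Bit 13: prefix='100' -> emit 'k', reset
Bit 14: prefix='0' (no match yet)
Bit 15: prefix='01' -> emit 'c', reset
Bit 16: prefix='0' (no match yet)
Bit 17: prefix='00' -> emit 'n', reset

Answer: 0 3 5 8 11 14 16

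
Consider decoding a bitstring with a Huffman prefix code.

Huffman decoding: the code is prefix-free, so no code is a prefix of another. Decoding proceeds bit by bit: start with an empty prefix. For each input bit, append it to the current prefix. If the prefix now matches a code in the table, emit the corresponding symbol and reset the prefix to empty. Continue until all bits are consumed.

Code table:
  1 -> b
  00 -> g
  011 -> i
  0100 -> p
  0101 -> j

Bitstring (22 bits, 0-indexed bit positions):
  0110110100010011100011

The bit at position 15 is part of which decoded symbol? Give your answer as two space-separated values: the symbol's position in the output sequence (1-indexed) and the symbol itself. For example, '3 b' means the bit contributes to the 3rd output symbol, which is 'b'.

Bit 0: prefix='0' (no match yet)
Bit 1: prefix='01' (no match yet)
Bit 2: prefix='011' -> emit 'i', reset
Bit 3: prefix='0' (no match yet)
Bit 4: prefix='01' (no match yet)
Bit 5: prefix='011' -> emit 'i', reset
Bit 6: prefix='0' (no match yet)
Bit 7: prefix='01' (no match yet)
Bit 8: prefix='010' (no match yet)
Bit 9: prefix='0100' -> emit 'p', reset
Bit 10: prefix='0' (no match yet)
Bit 11: prefix='01' (no match yet)
Bit 12: prefix='010' (no match yet)
Bit 13: prefix='0100' -> emit 'p', reset
Bit 14: prefix='1' -> emit 'b', reset
Bit 15: prefix='1' -> emit 'b', reset
Bit 16: prefix='1' -> emit 'b', reset
Bit 17: prefix='0' (no match yet)
Bit 18: prefix='00' -> emit 'g', reset
Bit 19: prefix='0' (no match yet)

Answer: 6 b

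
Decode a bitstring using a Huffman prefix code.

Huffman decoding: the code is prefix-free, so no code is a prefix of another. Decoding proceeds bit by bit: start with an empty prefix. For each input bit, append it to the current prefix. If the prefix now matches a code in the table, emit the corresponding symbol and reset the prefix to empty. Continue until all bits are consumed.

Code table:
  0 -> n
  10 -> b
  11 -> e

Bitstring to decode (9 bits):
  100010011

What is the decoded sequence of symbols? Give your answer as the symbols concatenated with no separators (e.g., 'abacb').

Answer: bnnbne

Derivation:
Bit 0: prefix='1' (no match yet)
Bit 1: prefix='10' -> emit 'b', reset
Bit 2: prefix='0' -> emit 'n', reset
Bit 3: prefix='0' -> emit 'n', reset
Bit 4: prefix='1' (no match yet)
Bit 5: prefix='10' -> emit 'b', reset
Bit 6: prefix='0' -> emit 'n', reset
Bit 7: prefix='1' (no match yet)
Bit 8: prefix='11' -> emit 'e', reset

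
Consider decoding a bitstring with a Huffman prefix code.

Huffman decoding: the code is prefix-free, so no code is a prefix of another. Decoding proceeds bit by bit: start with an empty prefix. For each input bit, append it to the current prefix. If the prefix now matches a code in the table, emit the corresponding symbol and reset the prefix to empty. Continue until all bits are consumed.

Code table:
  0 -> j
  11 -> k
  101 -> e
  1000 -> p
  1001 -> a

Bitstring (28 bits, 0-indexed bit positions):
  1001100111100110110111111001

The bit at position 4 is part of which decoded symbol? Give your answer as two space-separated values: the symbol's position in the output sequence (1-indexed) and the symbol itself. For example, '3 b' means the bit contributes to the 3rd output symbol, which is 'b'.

Answer: 2 a

Derivation:
Bit 0: prefix='1' (no match yet)
Bit 1: prefix='10' (no match yet)
Bit 2: prefix='100' (no match yet)
Bit 3: prefix='1001' -> emit 'a', reset
Bit 4: prefix='1' (no match yet)
Bit 5: prefix='10' (no match yet)
Bit 6: prefix='100' (no match yet)
Bit 7: prefix='1001' -> emit 'a', reset
Bit 8: prefix='1' (no match yet)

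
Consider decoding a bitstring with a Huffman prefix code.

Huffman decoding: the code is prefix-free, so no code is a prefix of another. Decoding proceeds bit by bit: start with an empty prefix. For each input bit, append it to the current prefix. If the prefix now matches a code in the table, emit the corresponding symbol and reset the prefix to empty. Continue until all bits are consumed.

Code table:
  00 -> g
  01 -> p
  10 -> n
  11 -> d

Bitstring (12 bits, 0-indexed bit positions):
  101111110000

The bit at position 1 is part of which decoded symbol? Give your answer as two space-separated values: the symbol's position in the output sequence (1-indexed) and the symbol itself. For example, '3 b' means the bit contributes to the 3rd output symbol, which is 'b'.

Answer: 1 n

Derivation:
Bit 0: prefix='1' (no match yet)
Bit 1: prefix='10' -> emit 'n', reset
Bit 2: prefix='1' (no match yet)
Bit 3: prefix='11' -> emit 'd', reset
Bit 4: prefix='1' (no match yet)
Bit 5: prefix='11' -> emit 'd', reset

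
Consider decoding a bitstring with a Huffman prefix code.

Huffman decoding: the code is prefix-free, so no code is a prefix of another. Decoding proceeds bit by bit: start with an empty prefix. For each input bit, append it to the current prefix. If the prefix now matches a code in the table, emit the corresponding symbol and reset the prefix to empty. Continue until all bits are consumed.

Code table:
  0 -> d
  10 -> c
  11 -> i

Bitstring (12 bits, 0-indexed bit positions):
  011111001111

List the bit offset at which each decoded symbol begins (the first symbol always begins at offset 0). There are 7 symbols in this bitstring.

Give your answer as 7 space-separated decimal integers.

Bit 0: prefix='0' -> emit 'd', reset
Bit 1: prefix='1' (no match yet)
Bit 2: prefix='11' -> emit 'i', reset
Bit 3: prefix='1' (no match yet)
Bit 4: prefix='11' -> emit 'i', reset
Bit 5: prefix='1' (no match yet)
Bit 6: prefix='10' -> emit 'c', reset
Bit 7: prefix='0' -> emit 'd', reset
Bit 8: prefix='1' (no match yet)
Bit 9: prefix='11' -> emit 'i', reset
Bit 10: prefix='1' (no match yet)
Bit 11: prefix='11' -> emit 'i', reset

Answer: 0 1 3 5 7 8 10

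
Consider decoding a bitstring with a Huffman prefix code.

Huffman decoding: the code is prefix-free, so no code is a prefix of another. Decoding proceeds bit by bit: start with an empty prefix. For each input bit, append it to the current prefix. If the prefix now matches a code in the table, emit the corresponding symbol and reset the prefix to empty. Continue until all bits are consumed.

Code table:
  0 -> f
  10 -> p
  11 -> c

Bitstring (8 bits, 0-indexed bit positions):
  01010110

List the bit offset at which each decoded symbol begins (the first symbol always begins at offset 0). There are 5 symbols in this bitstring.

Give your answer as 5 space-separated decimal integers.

Bit 0: prefix='0' -> emit 'f', reset
Bit 1: prefix='1' (no match yet)
Bit 2: prefix='10' -> emit 'p', reset
Bit 3: prefix='1' (no match yet)
Bit 4: prefix='10' -> emit 'p', reset
Bit 5: prefix='1' (no match yet)
Bit 6: prefix='11' -> emit 'c', reset
Bit 7: prefix='0' -> emit 'f', reset

Answer: 0 1 3 5 7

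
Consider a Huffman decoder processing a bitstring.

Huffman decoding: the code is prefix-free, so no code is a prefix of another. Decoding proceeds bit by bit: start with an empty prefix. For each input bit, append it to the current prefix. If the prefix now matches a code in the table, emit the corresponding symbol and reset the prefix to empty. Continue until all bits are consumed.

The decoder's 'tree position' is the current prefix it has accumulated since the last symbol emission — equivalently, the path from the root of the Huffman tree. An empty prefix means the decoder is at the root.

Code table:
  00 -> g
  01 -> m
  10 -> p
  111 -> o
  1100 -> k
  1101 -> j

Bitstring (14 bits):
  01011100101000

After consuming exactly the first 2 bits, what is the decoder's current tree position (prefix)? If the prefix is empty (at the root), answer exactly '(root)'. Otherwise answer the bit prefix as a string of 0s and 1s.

Bit 0: prefix='0' (no match yet)
Bit 1: prefix='01' -> emit 'm', reset

Answer: (root)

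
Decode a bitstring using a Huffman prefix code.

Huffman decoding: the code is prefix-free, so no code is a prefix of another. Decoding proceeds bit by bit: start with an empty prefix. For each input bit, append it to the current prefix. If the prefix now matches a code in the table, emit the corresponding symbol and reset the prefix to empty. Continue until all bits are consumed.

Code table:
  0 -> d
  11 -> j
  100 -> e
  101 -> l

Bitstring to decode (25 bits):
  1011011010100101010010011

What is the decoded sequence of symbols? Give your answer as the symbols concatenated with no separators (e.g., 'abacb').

Bit 0: prefix='1' (no match yet)
Bit 1: prefix='10' (no match yet)
Bit 2: prefix='101' -> emit 'l', reset
Bit 3: prefix='1' (no match yet)
Bit 4: prefix='10' (no match yet)
Bit 5: prefix='101' -> emit 'l', reset
Bit 6: prefix='1' (no match yet)
Bit 7: prefix='10' (no match yet)
Bit 8: prefix='101' -> emit 'l', reset
Bit 9: prefix='0' -> emit 'd', reset
Bit 10: prefix='1' (no match yet)
Bit 11: prefix='10' (no match yet)
Bit 12: prefix='100' -> emit 'e', reset
Bit 13: prefix='1' (no match yet)
Bit 14: prefix='10' (no match yet)
Bit 15: prefix='101' -> emit 'l', reset
Bit 16: prefix='0' -> emit 'd', reset
Bit 17: prefix='1' (no match yet)
Bit 18: prefix='10' (no match yet)
Bit 19: prefix='100' -> emit 'e', reset
Bit 20: prefix='1' (no match yet)
Bit 21: prefix='10' (no match yet)
Bit 22: prefix='100' -> emit 'e', reset
Bit 23: prefix='1' (no match yet)
Bit 24: prefix='11' -> emit 'j', reset

Answer: llldeldeej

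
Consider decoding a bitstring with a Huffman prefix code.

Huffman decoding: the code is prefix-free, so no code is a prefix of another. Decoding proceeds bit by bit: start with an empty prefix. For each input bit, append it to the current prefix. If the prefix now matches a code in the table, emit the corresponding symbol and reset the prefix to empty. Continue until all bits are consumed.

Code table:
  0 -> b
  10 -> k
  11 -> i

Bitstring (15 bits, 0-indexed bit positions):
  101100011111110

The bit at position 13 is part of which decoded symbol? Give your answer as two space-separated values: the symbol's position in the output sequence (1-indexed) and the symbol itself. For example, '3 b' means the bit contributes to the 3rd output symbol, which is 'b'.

Bit 0: prefix='1' (no match yet)
Bit 1: prefix='10' -> emit 'k', reset
Bit 2: prefix='1' (no match yet)
Bit 3: prefix='11' -> emit 'i', reset
Bit 4: prefix='0' -> emit 'b', reset
Bit 5: prefix='0' -> emit 'b', reset
Bit 6: prefix='0' -> emit 'b', reset
Bit 7: prefix='1' (no match yet)
Bit 8: prefix='11' -> emit 'i', reset
Bit 9: prefix='1' (no match yet)
Bit 10: prefix='11' -> emit 'i', reset
Bit 11: prefix='1' (no match yet)
Bit 12: prefix='11' -> emit 'i', reset
Bit 13: prefix='1' (no match yet)
Bit 14: prefix='10' -> emit 'k', reset

Answer: 9 k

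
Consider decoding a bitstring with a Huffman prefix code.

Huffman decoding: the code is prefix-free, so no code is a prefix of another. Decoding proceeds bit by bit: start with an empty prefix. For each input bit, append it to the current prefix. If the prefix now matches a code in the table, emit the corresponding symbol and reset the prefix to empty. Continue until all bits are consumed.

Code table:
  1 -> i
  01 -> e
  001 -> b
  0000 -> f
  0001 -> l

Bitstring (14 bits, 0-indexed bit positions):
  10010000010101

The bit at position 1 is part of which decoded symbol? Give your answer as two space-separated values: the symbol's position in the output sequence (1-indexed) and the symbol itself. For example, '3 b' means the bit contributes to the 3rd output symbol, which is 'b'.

Answer: 2 b

Derivation:
Bit 0: prefix='1' -> emit 'i', reset
Bit 1: prefix='0' (no match yet)
Bit 2: prefix='00' (no match yet)
Bit 3: prefix='001' -> emit 'b', reset
Bit 4: prefix='0' (no match yet)
Bit 5: prefix='00' (no match yet)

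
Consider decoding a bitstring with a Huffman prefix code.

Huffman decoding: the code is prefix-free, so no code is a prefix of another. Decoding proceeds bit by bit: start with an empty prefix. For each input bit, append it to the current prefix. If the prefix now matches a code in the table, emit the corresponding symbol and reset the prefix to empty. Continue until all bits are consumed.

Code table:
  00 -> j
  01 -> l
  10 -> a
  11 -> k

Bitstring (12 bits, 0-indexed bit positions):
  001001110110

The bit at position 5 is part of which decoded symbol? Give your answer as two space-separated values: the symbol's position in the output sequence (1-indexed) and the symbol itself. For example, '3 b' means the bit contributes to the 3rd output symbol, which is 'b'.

Answer: 3 l

Derivation:
Bit 0: prefix='0' (no match yet)
Bit 1: prefix='00' -> emit 'j', reset
Bit 2: prefix='1' (no match yet)
Bit 3: prefix='10' -> emit 'a', reset
Bit 4: prefix='0' (no match yet)
Bit 5: prefix='01' -> emit 'l', reset
Bit 6: prefix='1' (no match yet)
Bit 7: prefix='11' -> emit 'k', reset
Bit 8: prefix='0' (no match yet)
Bit 9: prefix='01' -> emit 'l', reset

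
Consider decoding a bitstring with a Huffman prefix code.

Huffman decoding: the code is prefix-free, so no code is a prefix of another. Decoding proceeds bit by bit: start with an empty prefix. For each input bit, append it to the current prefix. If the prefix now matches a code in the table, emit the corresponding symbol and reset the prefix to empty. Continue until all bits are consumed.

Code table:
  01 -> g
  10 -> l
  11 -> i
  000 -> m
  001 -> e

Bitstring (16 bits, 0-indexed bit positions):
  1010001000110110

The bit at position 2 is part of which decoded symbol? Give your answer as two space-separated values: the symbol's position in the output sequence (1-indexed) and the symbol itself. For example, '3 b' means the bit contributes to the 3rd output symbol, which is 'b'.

Bit 0: prefix='1' (no match yet)
Bit 1: prefix='10' -> emit 'l', reset
Bit 2: prefix='1' (no match yet)
Bit 3: prefix='10' -> emit 'l', reset
Bit 4: prefix='0' (no match yet)
Bit 5: prefix='00' (no match yet)
Bit 6: prefix='001' -> emit 'e', reset

Answer: 2 l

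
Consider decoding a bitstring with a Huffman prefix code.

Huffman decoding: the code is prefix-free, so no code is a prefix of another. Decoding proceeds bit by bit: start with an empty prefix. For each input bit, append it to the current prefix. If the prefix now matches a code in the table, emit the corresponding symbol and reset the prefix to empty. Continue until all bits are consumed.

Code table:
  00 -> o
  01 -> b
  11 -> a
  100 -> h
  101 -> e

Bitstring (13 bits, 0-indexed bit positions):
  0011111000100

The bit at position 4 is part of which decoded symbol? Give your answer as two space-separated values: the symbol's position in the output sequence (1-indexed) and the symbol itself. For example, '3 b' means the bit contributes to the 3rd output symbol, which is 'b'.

Answer: 3 a

Derivation:
Bit 0: prefix='0' (no match yet)
Bit 1: prefix='00' -> emit 'o', reset
Bit 2: prefix='1' (no match yet)
Bit 3: prefix='11' -> emit 'a', reset
Bit 4: prefix='1' (no match yet)
Bit 5: prefix='11' -> emit 'a', reset
Bit 6: prefix='1' (no match yet)
Bit 7: prefix='10' (no match yet)
Bit 8: prefix='100' -> emit 'h', reset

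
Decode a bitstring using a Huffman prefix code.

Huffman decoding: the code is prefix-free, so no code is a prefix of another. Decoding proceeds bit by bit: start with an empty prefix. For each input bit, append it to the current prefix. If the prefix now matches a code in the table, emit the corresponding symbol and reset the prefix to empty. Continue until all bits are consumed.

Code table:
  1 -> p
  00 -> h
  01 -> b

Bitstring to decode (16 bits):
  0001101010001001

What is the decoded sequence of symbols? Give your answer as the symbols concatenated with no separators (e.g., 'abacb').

Bit 0: prefix='0' (no match yet)
Bit 1: prefix='00' -> emit 'h', reset
Bit 2: prefix='0' (no match yet)
Bit 3: prefix='01' -> emit 'b', reset
Bit 4: prefix='1' -> emit 'p', reset
Bit 5: prefix='0' (no match yet)
Bit 6: prefix='01' -> emit 'b', reset
Bit 7: prefix='0' (no match yet)
Bit 8: prefix='01' -> emit 'b', reset
Bit 9: prefix='0' (no match yet)
Bit 10: prefix='00' -> emit 'h', reset
Bit 11: prefix='0' (no match yet)
Bit 12: prefix='01' -> emit 'b', reset
Bit 13: prefix='0' (no match yet)
Bit 14: prefix='00' -> emit 'h', reset
Bit 15: prefix='1' -> emit 'p', reset

Answer: hbpbbhbhp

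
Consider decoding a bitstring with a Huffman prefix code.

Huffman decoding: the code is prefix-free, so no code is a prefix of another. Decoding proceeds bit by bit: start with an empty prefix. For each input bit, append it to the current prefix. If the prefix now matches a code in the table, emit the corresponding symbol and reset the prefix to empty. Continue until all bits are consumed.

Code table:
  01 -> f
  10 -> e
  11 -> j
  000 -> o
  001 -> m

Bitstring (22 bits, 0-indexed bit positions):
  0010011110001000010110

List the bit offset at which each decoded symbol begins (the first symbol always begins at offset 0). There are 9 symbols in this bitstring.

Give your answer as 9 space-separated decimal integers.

Answer: 0 3 6 8 10 13 16 18 20

Derivation:
Bit 0: prefix='0' (no match yet)
Bit 1: prefix='00' (no match yet)
Bit 2: prefix='001' -> emit 'm', reset
Bit 3: prefix='0' (no match yet)
Bit 4: prefix='00' (no match yet)
Bit 5: prefix='001' -> emit 'm', reset
Bit 6: prefix='1' (no match yet)
Bit 7: prefix='11' -> emit 'j', reset
Bit 8: prefix='1' (no match yet)
Bit 9: prefix='10' -> emit 'e', reset
Bit 10: prefix='0' (no match yet)
Bit 11: prefix='00' (no match yet)
Bit 12: prefix='001' -> emit 'm', reset
Bit 13: prefix='0' (no match yet)
Bit 14: prefix='00' (no match yet)
Bit 15: prefix='000' -> emit 'o', reset
Bit 16: prefix='0' (no match yet)
Bit 17: prefix='01' -> emit 'f', reset
Bit 18: prefix='0' (no match yet)
Bit 19: prefix='01' -> emit 'f', reset
Bit 20: prefix='1' (no match yet)
Bit 21: prefix='10' -> emit 'e', reset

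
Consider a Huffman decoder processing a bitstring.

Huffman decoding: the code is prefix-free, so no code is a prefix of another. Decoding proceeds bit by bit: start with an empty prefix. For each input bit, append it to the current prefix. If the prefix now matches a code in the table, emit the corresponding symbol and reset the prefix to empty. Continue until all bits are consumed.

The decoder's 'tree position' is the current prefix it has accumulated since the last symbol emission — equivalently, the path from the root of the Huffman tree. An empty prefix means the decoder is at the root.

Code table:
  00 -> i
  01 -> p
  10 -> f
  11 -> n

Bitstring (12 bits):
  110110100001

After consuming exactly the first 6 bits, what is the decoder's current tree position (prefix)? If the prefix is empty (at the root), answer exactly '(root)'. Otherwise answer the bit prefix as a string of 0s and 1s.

Answer: (root)

Derivation:
Bit 0: prefix='1' (no match yet)
Bit 1: prefix='11' -> emit 'n', reset
Bit 2: prefix='0' (no match yet)
Bit 3: prefix='01' -> emit 'p', reset
Bit 4: prefix='1' (no match yet)
Bit 5: prefix='10' -> emit 'f', reset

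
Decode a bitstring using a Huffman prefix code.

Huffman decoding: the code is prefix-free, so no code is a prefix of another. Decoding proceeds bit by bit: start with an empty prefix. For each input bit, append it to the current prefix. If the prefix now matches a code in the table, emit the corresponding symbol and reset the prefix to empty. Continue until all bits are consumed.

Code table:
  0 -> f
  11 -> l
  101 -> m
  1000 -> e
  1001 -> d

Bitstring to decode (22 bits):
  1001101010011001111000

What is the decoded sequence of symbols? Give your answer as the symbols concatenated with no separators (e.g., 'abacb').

Answer: dmfddle

Derivation:
Bit 0: prefix='1' (no match yet)
Bit 1: prefix='10' (no match yet)
Bit 2: prefix='100' (no match yet)
Bit 3: prefix='1001' -> emit 'd', reset
Bit 4: prefix='1' (no match yet)
Bit 5: prefix='10' (no match yet)
Bit 6: prefix='101' -> emit 'm', reset
Bit 7: prefix='0' -> emit 'f', reset
Bit 8: prefix='1' (no match yet)
Bit 9: prefix='10' (no match yet)
Bit 10: prefix='100' (no match yet)
Bit 11: prefix='1001' -> emit 'd', reset
Bit 12: prefix='1' (no match yet)
Bit 13: prefix='10' (no match yet)
Bit 14: prefix='100' (no match yet)
Bit 15: prefix='1001' -> emit 'd', reset
Bit 16: prefix='1' (no match yet)
Bit 17: prefix='11' -> emit 'l', reset
Bit 18: prefix='1' (no match yet)
Bit 19: prefix='10' (no match yet)
Bit 20: prefix='100' (no match yet)
Bit 21: prefix='1000' -> emit 'e', reset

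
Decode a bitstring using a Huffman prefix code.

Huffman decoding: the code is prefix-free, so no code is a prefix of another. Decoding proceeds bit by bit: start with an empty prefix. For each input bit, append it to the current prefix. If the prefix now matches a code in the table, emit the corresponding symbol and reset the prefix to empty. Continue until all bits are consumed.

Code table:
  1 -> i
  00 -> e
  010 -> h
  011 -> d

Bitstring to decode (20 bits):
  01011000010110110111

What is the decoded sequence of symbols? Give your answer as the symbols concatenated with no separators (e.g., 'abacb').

Answer: hiieeidddi

Derivation:
Bit 0: prefix='0' (no match yet)
Bit 1: prefix='01' (no match yet)
Bit 2: prefix='010' -> emit 'h', reset
Bit 3: prefix='1' -> emit 'i', reset
Bit 4: prefix='1' -> emit 'i', reset
Bit 5: prefix='0' (no match yet)
Bit 6: prefix='00' -> emit 'e', reset
Bit 7: prefix='0' (no match yet)
Bit 8: prefix='00' -> emit 'e', reset
Bit 9: prefix='1' -> emit 'i', reset
Bit 10: prefix='0' (no match yet)
Bit 11: prefix='01' (no match yet)
Bit 12: prefix='011' -> emit 'd', reset
Bit 13: prefix='0' (no match yet)
Bit 14: prefix='01' (no match yet)
Bit 15: prefix='011' -> emit 'd', reset
Bit 16: prefix='0' (no match yet)
Bit 17: prefix='01' (no match yet)
Bit 18: prefix='011' -> emit 'd', reset
Bit 19: prefix='1' -> emit 'i', reset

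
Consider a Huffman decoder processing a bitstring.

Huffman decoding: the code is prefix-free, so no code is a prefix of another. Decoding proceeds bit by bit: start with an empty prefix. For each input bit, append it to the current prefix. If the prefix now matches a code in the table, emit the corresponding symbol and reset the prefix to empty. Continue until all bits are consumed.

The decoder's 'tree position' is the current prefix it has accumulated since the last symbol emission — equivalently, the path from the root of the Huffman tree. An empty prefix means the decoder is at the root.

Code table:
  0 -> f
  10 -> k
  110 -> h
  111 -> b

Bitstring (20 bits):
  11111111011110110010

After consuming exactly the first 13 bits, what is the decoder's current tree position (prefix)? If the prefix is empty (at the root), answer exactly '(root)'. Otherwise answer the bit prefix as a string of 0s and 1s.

Answer: 1

Derivation:
Bit 0: prefix='1' (no match yet)
Bit 1: prefix='11' (no match yet)
Bit 2: prefix='111' -> emit 'b', reset
Bit 3: prefix='1' (no match yet)
Bit 4: prefix='11' (no match yet)
Bit 5: prefix='111' -> emit 'b', reset
Bit 6: prefix='1' (no match yet)
Bit 7: prefix='11' (no match yet)
Bit 8: prefix='110' -> emit 'h', reset
Bit 9: prefix='1' (no match yet)
Bit 10: prefix='11' (no match yet)
Bit 11: prefix='111' -> emit 'b', reset
Bit 12: prefix='1' (no match yet)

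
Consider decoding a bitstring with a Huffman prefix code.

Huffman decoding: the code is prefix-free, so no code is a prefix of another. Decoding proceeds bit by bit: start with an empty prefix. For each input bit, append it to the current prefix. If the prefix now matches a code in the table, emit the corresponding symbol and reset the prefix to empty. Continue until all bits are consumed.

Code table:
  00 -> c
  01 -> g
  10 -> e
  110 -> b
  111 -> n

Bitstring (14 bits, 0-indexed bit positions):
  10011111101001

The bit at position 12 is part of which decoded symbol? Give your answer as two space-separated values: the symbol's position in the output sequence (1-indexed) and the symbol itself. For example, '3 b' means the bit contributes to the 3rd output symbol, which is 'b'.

Bit 0: prefix='1' (no match yet)
Bit 1: prefix='10' -> emit 'e', reset
Bit 2: prefix='0' (no match yet)
Bit 3: prefix='01' -> emit 'g', reset
Bit 4: prefix='1' (no match yet)
Bit 5: prefix='11' (no match yet)
Bit 6: prefix='111' -> emit 'n', reset
Bit 7: prefix='1' (no match yet)
Bit 8: prefix='11' (no match yet)
Bit 9: prefix='110' -> emit 'b', reset
Bit 10: prefix='1' (no match yet)
Bit 11: prefix='10' -> emit 'e', reset
Bit 12: prefix='0' (no match yet)
Bit 13: prefix='01' -> emit 'g', reset

Answer: 6 g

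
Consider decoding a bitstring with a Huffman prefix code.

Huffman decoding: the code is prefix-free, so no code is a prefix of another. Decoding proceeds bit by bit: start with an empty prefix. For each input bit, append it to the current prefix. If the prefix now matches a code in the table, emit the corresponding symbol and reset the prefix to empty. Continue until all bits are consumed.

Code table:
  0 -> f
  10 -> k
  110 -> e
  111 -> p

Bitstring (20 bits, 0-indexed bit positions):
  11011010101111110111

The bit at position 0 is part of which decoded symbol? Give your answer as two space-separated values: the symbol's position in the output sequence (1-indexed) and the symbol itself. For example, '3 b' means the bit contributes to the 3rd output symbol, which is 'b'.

Bit 0: prefix='1' (no match yet)
Bit 1: prefix='11' (no match yet)
Bit 2: prefix='110' -> emit 'e', reset
Bit 3: prefix='1' (no match yet)
Bit 4: prefix='11' (no match yet)

Answer: 1 e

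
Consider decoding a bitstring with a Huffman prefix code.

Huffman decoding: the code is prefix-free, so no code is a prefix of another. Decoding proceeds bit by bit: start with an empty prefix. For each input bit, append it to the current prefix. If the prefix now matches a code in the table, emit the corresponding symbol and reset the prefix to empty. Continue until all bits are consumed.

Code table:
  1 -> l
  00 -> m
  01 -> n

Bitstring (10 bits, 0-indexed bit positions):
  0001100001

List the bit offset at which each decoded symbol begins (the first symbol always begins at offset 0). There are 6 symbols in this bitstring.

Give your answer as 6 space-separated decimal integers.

Bit 0: prefix='0' (no match yet)
Bit 1: prefix='00' -> emit 'm', reset
Bit 2: prefix='0' (no match yet)
Bit 3: prefix='01' -> emit 'n', reset
Bit 4: prefix='1' -> emit 'l', reset
Bit 5: prefix='0' (no match yet)
Bit 6: prefix='00' -> emit 'm', reset
Bit 7: prefix='0' (no match yet)
Bit 8: prefix='00' -> emit 'm', reset
Bit 9: prefix='1' -> emit 'l', reset

Answer: 0 2 4 5 7 9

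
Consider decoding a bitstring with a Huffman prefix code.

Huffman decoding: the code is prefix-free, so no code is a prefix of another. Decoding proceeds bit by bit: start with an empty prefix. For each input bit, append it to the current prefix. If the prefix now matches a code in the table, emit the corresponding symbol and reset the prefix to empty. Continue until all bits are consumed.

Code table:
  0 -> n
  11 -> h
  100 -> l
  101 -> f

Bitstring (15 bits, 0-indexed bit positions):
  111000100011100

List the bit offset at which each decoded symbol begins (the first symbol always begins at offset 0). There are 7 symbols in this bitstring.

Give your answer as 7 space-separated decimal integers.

Bit 0: prefix='1' (no match yet)
Bit 1: prefix='11' -> emit 'h', reset
Bit 2: prefix='1' (no match yet)
Bit 3: prefix='10' (no match yet)
Bit 4: prefix='100' -> emit 'l', reset
Bit 5: prefix='0' -> emit 'n', reset
Bit 6: prefix='1' (no match yet)
Bit 7: prefix='10' (no match yet)
Bit 8: prefix='100' -> emit 'l', reset
Bit 9: prefix='0' -> emit 'n', reset
Bit 10: prefix='1' (no match yet)
Bit 11: prefix='11' -> emit 'h', reset
Bit 12: prefix='1' (no match yet)
Bit 13: prefix='10' (no match yet)
Bit 14: prefix='100' -> emit 'l', reset

Answer: 0 2 5 6 9 10 12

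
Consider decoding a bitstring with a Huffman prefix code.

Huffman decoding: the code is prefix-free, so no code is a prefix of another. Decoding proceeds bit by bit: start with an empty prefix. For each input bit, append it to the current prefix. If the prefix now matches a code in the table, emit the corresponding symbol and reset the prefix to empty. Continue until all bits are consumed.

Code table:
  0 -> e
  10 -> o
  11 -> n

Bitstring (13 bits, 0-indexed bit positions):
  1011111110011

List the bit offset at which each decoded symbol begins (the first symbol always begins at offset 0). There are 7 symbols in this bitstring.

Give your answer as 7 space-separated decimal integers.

Bit 0: prefix='1' (no match yet)
Bit 1: prefix='10' -> emit 'o', reset
Bit 2: prefix='1' (no match yet)
Bit 3: prefix='11' -> emit 'n', reset
Bit 4: prefix='1' (no match yet)
Bit 5: prefix='11' -> emit 'n', reset
Bit 6: prefix='1' (no match yet)
Bit 7: prefix='11' -> emit 'n', reset
Bit 8: prefix='1' (no match yet)
Bit 9: prefix='10' -> emit 'o', reset
Bit 10: prefix='0' -> emit 'e', reset
Bit 11: prefix='1' (no match yet)
Bit 12: prefix='11' -> emit 'n', reset

Answer: 0 2 4 6 8 10 11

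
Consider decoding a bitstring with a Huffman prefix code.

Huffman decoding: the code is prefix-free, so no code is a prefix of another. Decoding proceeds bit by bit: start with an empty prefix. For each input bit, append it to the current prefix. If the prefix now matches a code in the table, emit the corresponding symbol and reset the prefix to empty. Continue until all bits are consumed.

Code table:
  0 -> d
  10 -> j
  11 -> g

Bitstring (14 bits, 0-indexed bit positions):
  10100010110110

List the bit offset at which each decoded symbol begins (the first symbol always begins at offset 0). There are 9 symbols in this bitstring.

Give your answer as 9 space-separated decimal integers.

Answer: 0 2 4 5 6 8 10 11 13

Derivation:
Bit 0: prefix='1' (no match yet)
Bit 1: prefix='10' -> emit 'j', reset
Bit 2: prefix='1' (no match yet)
Bit 3: prefix='10' -> emit 'j', reset
Bit 4: prefix='0' -> emit 'd', reset
Bit 5: prefix='0' -> emit 'd', reset
Bit 6: prefix='1' (no match yet)
Bit 7: prefix='10' -> emit 'j', reset
Bit 8: prefix='1' (no match yet)
Bit 9: prefix='11' -> emit 'g', reset
Bit 10: prefix='0' -> emit 'd', reset
Bit 11: prefix='1' (no match yet)
Bit 12: prefix='11' -> emit 'g', reset
Bit 13: prefix='0' -> emit 'd', reset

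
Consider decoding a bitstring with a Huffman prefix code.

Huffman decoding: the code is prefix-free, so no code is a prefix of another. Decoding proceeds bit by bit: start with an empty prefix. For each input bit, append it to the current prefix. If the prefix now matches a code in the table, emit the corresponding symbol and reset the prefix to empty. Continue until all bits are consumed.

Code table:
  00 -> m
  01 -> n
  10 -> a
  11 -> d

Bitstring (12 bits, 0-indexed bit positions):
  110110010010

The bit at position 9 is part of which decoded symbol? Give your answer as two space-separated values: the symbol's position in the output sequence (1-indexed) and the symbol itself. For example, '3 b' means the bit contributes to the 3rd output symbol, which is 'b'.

Answer: 5 m

Derivation:
Bit 0: prefix='1' (no match yet)
Bit 1: prefix='11' -> emit 'd', reset
Bit 2: prefix='0' (no match yet)
Bit 3: prefix='01' -> emit 'n', reset
Bit 4: prefix='1' (no match yet)
Bit 5: prefix='10' -> emit 'a', reset
Bit 6: prefix='0' (no match yet)
Bit 7: prefix='01' -> emit 'n', reset
Bit 8: prefix='0' (no match yet)
Bit 9: prefix='00' -> emit 'm', reset
Bit 10: prefix='1' (no match yet)
Bit 11: prefix='10' -> emit 'a', reset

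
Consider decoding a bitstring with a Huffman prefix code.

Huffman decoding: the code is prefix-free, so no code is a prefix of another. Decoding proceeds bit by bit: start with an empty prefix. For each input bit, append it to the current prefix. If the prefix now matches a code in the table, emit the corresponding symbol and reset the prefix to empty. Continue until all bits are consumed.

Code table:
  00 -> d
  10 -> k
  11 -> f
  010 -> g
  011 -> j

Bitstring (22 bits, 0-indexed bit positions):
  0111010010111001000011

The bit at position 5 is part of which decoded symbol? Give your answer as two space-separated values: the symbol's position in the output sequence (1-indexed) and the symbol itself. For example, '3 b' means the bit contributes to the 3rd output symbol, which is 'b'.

Answer: 3 k

Derivation:
Bit 0: prefix='0' (no match yet)
Bit 1: prefix='01' (no match yet)
Bit 2: prefix='011' -> emit 'j', reset
Bit 3: prefix='1' (no match yet)
Bit 4: prefix='10' -> emit 'k', reset
Bit 5: prefix='1' (no match yet)
Bit 6: prefix='10' -> emit 'k', reset
Bit 7: prefix='0' (no match yet)
Bit 8: prefix='01' (no match yet)
Bit 9: prefix='010' -> emit 'g', reset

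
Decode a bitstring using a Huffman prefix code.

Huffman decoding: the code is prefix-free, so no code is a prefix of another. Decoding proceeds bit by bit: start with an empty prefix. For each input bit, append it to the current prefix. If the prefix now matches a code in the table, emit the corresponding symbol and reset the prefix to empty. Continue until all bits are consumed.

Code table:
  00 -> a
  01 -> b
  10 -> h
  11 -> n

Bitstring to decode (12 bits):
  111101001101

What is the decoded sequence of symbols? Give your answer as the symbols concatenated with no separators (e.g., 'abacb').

Answer: nnbanb

Derivation:
Bit 0: prefix='1' (no match yet)
Bit 1: prefix='11' -> emit 'n', reset
Bit 2: prefix='1' (no match yet)
Bit 3: prefix='11' -> emit 'n', reset
Bit 4: prefix='0' (no match yet)
Bit 5: prefix='01' -> emit 'b', reset
Bit 6: prefix='0' (no match yet)
Bit 7: prefix='00' -> emit 'a', reset
Bit 8: prefix='1' (no match yet)
Bit 9: prefix='11' -> emit 'n', reset
Bit 10: prefix='0' (no match yet)
Bit 11: prefix='01' -> emit 'b', reset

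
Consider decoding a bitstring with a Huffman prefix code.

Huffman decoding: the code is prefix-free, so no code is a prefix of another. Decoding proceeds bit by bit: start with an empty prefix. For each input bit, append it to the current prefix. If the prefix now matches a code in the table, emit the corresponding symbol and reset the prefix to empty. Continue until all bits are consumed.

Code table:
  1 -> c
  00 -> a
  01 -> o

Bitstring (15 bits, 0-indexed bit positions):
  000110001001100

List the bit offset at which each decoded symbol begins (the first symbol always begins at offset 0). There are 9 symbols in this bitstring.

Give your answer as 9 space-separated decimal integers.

Answer: 0 2 4 5 7 9 11 12 13

Derivation:
Bit 0: prefix='0' (no match yet)
Bit 1: prefix='00' -> emit 'a', reset
Bit 2: prefix='0' (no match yet)
Bit 3: prefix='01' -> emit 'o', reset
Bit 4: prefix='1' -> emit 'c', reset
Bit 5: prefix='0' (no match yet)
Bit 6: prefix='00' -> emit 'a', reset
Bit 7: prefix='0' (no match yet)
Bit 8: prefix='01' -> emit 'o', reset
Bit 9: prefix='0' (no match yet)
Bit 10: prefix='00' -> emit 'a', reset
Bit 11: prefix='1' -> emit 'c', reset
Bit 12: prefix='1' -> emit 'c', reset
Bit 13: prefix='0' (no match yet)
Bit 14: prefix='00' -> emit 'a', reset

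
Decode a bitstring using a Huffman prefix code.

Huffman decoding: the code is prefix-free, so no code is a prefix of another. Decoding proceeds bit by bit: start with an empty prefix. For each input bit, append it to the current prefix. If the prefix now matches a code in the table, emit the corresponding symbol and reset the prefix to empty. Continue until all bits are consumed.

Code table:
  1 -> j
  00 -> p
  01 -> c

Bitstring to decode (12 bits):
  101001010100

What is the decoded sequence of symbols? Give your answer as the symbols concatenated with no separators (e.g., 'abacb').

Bit 0: prefix='1' -> emit 'j', reset
Bit 1: prefix='0' (no match yet)
Bit 2: prefix='01' -> emit 'c', reset
Bit 3: prefix='0' (no match yet)
Bit 4: prefix='00' -> emit 'p', reset
Bit 5: prefix='1' -> emit 'j', reset
Bit 6: prefix='0' (no match yet)
Bit 7: prefix='01' -> emit 'c', reset
Bit 8: prefix='0' (no match yet)
Bit 9: prefix='01' -> emit 'c', reset
Bit 10: prefix='0' (no match yet)
Bit 11: prefix='00' -> emit 'p', reset

Answer: jcpjccp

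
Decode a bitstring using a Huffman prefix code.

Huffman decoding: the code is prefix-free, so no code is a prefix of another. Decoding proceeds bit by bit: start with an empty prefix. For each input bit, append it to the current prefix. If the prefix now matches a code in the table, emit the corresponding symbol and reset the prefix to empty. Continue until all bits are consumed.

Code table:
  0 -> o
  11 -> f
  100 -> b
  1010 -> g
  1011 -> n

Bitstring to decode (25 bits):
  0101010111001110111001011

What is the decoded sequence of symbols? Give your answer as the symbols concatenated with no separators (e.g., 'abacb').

Answer: ognbfnbn

Derivation:
Bit 0: prefix='0' -> emit 'o', reset
Bit 1: prefix='1' (no match yet)
Bit 2: prefix='10' (no match yet)
Bit 3: prefix='101' (no match yet)
Bit 4: prefix='1010' -> emit 'g', reset
Bit 5: prefix='1' (no match yet)
Bit 6: prefix='10' (no match yet)
Bit 7: prefix='101' (no match yet)
Bit 8: prefix='1011' -> emit 'n', reset
Bit 9: prefix='1' (no match yet)
Bit 10: prefix='10' (no match yet)
Bit 11: prefix='100' -> emit 'b', reset
Bit 12: prefix='1' (no match yet)
Bit 13: prefix='11' -> emit 'f', reset
Bit 14: prefix='1' (no match yet)
Bit 15: prefix='10' (no match yet)
Bit 16: prefix='101' (no match yet)
Bit 17: prefix='1011' -> emit 'n', reset
Bit 18: prefix='1' (no match yet)
Bit 19: prefix='10' (no match yet)
Bit 20: prefix='100' -> emit 'b', reset
Bit 21: prefix='1' (no match yet)
Bit 22: prefix='10' (no match yet)
Bit 23: prefix='101' (no match yet)
Bit 24: prefix='1011' -> emit 'n', reset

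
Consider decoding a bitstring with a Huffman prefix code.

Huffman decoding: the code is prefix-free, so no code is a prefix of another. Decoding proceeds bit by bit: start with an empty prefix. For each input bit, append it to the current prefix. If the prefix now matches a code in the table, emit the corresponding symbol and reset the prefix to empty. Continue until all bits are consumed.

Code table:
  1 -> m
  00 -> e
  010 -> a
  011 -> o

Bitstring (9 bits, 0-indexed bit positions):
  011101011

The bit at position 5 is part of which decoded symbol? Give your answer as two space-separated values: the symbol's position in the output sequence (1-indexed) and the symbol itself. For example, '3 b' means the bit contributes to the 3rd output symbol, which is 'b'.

Bit 0: prefix='0' (no match yet)
Bit 1: prefix='01' (no match yet)
Bit 2: prefix='011' -> emit 'o', reset
Bit 3: prefix='1' -> emit 'm', reset
Bit 4: prefix='0' (no match yet)
Bit 5: prefix='01' (no match yet)
Bit 6: prefix='010' -> emit 'a', reset
Bit 7: prefix='1' -> emit 'm', reset
Bit 8: prefix='1' -> emit 'm', reset

Answer: 3 a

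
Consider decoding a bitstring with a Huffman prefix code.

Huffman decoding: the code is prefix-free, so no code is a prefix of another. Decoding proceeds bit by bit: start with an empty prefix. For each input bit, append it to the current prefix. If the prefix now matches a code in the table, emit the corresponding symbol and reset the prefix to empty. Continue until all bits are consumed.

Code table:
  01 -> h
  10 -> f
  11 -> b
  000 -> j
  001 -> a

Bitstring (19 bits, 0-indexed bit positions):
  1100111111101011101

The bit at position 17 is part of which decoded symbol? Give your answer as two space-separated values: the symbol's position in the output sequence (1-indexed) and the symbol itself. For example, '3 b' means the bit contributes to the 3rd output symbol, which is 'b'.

Answer: 9 h

Derivation:
Bit 0: prefix='1' (no match yet)
Bit 1: prefix='11' -> emit 'b', reset
Bit 2: prefix='0' (no match yet)
Bit 3: prefix='00' (no match yet)
Bit 4: prefix='001' -> emit 'a', reset
Bit 5: prefix='1' (no match yet)
Bit 6: prefix='11' -> emit 'b', reset
Bit 7: prefix='1' (no match yet)
Bit 8: prefix='11' -> emit 'b', reset
Bit 9: prefix='1' (no match yet)
Bit 10: prefix='11' -> emit 'b', reset
Bit 11: prefix='0' (no match yet)
Bit 12: prefix='01' -> emit 'h', reset
Bit 13: prefix='0' (no match yet)
Bit 14: prefix='01' -> emit 'h', reset
Bit 15: prefix='1' (no match yet)
Bit 16: prefix='11' -> emit 'b', reset
Bit 17: prefix='0' (no match yet)
Bit 18: prefix='01' -> emit 'h', reset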